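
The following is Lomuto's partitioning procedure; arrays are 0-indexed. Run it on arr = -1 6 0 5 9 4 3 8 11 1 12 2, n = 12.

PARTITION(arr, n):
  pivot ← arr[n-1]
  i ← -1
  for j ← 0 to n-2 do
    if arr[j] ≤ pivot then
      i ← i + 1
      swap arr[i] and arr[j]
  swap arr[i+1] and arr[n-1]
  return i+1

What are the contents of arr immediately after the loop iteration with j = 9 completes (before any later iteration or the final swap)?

pivot=2, i=-1
j=0: -1≤2, i=0, swap(0,0) ⇒ -1 6 0 5 9 4 3 8 11 1 12 2
j=1: 6>2, skip
j=2: 0≤2, i=1, swap(1,2) ⇒ -1 0 6 5 9 4 3 8 11 1 12 2
j=3: 5>2, skip
j=4: 9>2, skip
j=5: 4>2, skip
j=6: 3>2, skip
j=7: 8>2, skip
j=8: 11>2, skip
j=9: 1≤2, i=2, swap(2,9) ⇒ -1 0 1 5 9 4 3 8 11 6 12 2
(after j=9) arr = -1 0 1 5 9 4 3 8 11 6 12 2

-1 0 1 5 9 4 3 8 11 6 12 2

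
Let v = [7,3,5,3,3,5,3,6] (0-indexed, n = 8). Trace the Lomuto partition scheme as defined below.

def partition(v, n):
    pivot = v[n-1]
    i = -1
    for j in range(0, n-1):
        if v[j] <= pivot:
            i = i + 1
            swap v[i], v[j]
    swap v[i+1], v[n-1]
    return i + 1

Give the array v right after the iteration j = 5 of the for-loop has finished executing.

[3,5,3,3,5,7,3,6]

pivot = v[7] = 6; i = -1
j=0: v[0]=7 > 6 → no swap
j=1: v[1]=3 ≤ 6 → i=0, swap v[0],v[1] → [3,7,5,3,3,5,3,6]
j=2: v[2]=5 ≤ 6 → i=1, swap v[1],v[2] → [3,5,7,3,3,5,3,6]
j=3: v[3]=3 ≤ 6 → i=2, swap v[2],v[3] → [3,5,3,7,3,5,3,6]
j=4: v[4]=3 ≤ 6 → i=3, swap v[3],v[4] → [3,5,3,3,7,5,3,6]
j=5: v[5]=5 ≤ 6 → i=4, swap v[4],v[5] → [3,5,3,3,5,7,3,6]
(after j=5) v = [3,5,3,3,5,7,3,6]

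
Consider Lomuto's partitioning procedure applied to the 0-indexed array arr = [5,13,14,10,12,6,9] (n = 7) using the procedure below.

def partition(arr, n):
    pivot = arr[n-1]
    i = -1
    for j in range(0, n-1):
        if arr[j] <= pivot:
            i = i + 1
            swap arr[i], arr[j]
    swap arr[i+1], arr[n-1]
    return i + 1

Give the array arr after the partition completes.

pivot = arr[6] = 9; i = -1
j=0: arr[0]=5 ≤ 9 → i=0, swap arr[0],arr[0] (no change) → [5,13,14,10,12,6,9]
j=1: arr[1]=13 > 9 → no swap
j=2: arr[2]=14 > 9 → no swap
j=3: arr[3]=10 > 9 → no swap
j=4: arr[4]=12 > 9 → no swap
j=5: arr[5]=6 ≤ 9 → i=1, swap arr[1],arr[5] → [5,6,14,10,12,13,9]
final swap arr[2],arr[6] → [5,6,9,10,12,13,14]; return 2

[5,6,9,10,12,13,14]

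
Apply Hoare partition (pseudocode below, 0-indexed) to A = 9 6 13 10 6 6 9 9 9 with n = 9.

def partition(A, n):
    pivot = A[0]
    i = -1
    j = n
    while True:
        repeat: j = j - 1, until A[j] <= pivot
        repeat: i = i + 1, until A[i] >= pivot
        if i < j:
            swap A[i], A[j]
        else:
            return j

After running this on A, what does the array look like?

9 6 9 9 6 6 10 13 9

pivot = A[0] = 9; i = -1, j = 9
j→8 (A[8]=9≤9), i→0 (A[0]=9≥9); i<j, swap → 9 6 13 10 6 6 9 9 9
j→7 (A[7]=9≤9), i→2 (A[2]=13≥9); i<j, swap → 9 6 9 10 6 6 9 13 9
j→6 (A[6]=9≤9), i→3 (A[3]=10≥9); i<j, swap → 9 6 9 9 6 6 10 13 9
j→5, i→6; i≥j, return j=5. A = 9 6 9 9 6 6 10 13 9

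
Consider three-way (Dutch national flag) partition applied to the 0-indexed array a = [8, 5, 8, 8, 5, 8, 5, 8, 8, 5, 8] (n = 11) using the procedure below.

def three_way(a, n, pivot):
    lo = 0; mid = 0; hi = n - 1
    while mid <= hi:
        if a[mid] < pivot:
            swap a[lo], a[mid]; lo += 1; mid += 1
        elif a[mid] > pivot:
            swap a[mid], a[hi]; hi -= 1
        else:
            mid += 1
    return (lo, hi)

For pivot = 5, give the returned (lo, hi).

(0, 3)

pivot = 5; lo=0, mid=0, hi=10
a[mid]=8>5: swap a[0],a[10]; hi=9 → [8, 5, 8, 8, 5, 8, 5, 8, 8, 5, 8]
a[mid]=8>5: swap a[0],a[9]; hi=8 → [5, 5, 8, 8, 5, 8, 5, 8, 8, 8, 8]
a[mid]=5=5: mid=1
a[mid]=5=5: mid=2
a[mid]=8>5: swap a[2],a[8]; hi=7 → [5, 5, 8, 8, 5, 8, 5, 8, 8, 8, 8]
a[mid]=8>5: swap a[2],a[7]; hi=6 → [5, 5, 8, 8, 5, 8, 5, 8, 8, 8, 8]
a[mid]=8>5: swap a[2],a[6]; hi=5 → [5, 5, 5, 8, 5, 8, 8, 8, 8, 8, 8]
a[mid]=5=5: mid=3
a[mid]=8>5: swap a[3],a[5]; hi=4 → [5, 5, 5, 8, 5, 8, 8, 8, 8, 8, 8]
a[mid]=8>5: swap a[3],a[4]; hi=3 → [5, 5, 5, 5, 8, 8, 8, 8, 8, 8, 8]
a[mid]=5=5: mid=4
end: lo=0, hi=3; a = [5, 5, 5, 5, 8, 8, 8, 8, 8, 8, 8]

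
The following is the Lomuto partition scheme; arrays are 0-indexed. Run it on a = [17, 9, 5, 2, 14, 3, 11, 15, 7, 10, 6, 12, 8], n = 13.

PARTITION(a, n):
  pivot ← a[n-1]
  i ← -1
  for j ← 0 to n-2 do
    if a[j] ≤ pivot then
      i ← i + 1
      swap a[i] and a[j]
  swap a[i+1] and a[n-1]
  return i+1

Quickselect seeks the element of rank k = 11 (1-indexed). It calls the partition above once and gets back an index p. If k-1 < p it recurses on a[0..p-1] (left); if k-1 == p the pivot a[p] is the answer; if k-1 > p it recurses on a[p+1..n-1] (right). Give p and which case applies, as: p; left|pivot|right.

pivot = a[12] = 8; i = -1
j=0: a[0]=17 > 8 → no swap
j=1: a[1]=9 > 8 → no swap
j=2: a[2]=5 ≤ 8 → i=0, swap a[0],a[2] → [5, 9, 17, 2, 14, 3, 11, 15, 7, 10, 6, 12, 8]
j=3: a[3]=2 ≤ 8 → i=1, swap a[1],a[3] → [5, 2, 17, 9, 14, 3, 11, 15, 7, 10, 6, 12, 8]
j=4: a[4]=14 > 8 → no swap
j=5: a[5]=3 ≤ 8 → i=2, swap a[2],a[5] → [5, 2, 3, 9, 14, 17, 11, 15, 7, 10, 6, 12, 8]
j=6: a[6]=11 > 8 → no swap
j=7: a[7]=15 > 8 → no swap
j=8: a[8]=7 ≤ 8 → i=3, swap a[3],a[8] → [5, 2, 3, 7, 14, 17, 11, 15, 9, 10, 6, 12, 8]
j=9: a[9]=10 > 8 → no swap
j=10: a[10]=6 ≤ 8 → i=4, swap a[4],a[10] → [5, 2, 3, 7, 6, 17, 11, 15, 9, 10, 14, 12, 8]
j=11: a[11]=12 > 8 → no swap
final swap a[5],a[12] → [5, 2, 3, 7, 6, 8, 11, 15, 9, 10, 14, 12, 17]; return 5
p = 5; k-1 = 10 > 5 ⇒ right

5; right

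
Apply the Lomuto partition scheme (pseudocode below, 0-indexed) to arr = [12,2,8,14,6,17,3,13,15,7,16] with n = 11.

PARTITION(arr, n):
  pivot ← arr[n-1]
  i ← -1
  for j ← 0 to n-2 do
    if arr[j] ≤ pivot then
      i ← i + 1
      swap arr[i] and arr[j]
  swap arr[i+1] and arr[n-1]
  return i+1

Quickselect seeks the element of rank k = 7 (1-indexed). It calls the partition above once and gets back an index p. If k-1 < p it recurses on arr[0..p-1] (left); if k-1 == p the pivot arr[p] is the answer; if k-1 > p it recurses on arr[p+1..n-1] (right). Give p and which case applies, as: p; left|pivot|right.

pivot = arr[10] = 16; i = -1
j=0: arr[0]=12 ≤ 16 → i=0, swap arr[0],arr[0] (no change) → [12,2,8,14,6,17,3,13,15,7,16]
j=1: arr[1]=2 ≤ 16 → i=1, swap arr[1],arr[1] (no change) → [12,2,8,14,6,17,3,13,15,7,16]
j=2: arr[2]=8 ≤ 16 → i=2, swap arr[2],arr[2] (no change) → [12,2,8,14,6,17,3,13,15,7,16]
j=3: arr[3]=14 ≤ 16 → i=3, swap arr[3],arr[3] (no change) → [12,2,8,14,6,17,3,13,15,7,16]
j=4: arr[4]=6 ≤ 16 → i=4, swap arr[4],arr[4] (no change) → [12,2,8,14,6,17,3,13,15,7,16]
j=5: arr[5]=17 > 16 → no swap
j=6: arr[6]=3 ≤ 16 → i=5, swap arr[5],arr[6] → [12,2,8,14,6,3,17,13,15,7,16]
j=7: arr[7]=13 ≤ 16 → i=6, swap arr[6],arr[7] → [12,2,8,14,6,3,13,17,15,7,16]
j=8: arr[8]=15 ≤ 16 → i=7, swap arr[7],arr[8] → [12,2,8,14,6,3,13,15,17,7,16]
j=9: arr[9]=7 ≤ 16 → i=8, swap arr[8],arr[9] → [12,2,8,14,6,3,13,15,7,17,16]
final swap arr[9],arr[10] → [12,2,8,14,6,3,13,15,7,16,17]; return 9
p = 9; k-1 = 6 < 9 ⇒ left

9; left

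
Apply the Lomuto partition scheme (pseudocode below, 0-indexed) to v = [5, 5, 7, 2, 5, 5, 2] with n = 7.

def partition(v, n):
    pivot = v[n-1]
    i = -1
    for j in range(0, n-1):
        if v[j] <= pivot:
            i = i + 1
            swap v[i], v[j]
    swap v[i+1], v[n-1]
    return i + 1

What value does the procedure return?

1

pivot=2, i=-1
j=0: 5>2, skip
j=1: 5>2, skip
j=2: 7>2, skip
j=3: 2≤2, i=0, swap(0,3) ⇒ [2, 5, 7, 5, 5, 5, 2]
j=4: 5>2, skip
j=5: 5>2, skip
swap(1,6) ⇒ [2, 2, 7, 5, 5, 5, 5]; return 1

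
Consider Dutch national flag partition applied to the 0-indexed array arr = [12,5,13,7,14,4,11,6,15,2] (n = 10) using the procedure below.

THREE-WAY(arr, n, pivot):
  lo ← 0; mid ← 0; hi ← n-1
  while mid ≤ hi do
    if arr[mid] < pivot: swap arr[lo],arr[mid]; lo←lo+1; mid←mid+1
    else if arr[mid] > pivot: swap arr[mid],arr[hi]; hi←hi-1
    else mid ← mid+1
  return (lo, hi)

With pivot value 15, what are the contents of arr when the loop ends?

[12,5,13,7,14,4,11,6,2,15]

lo=0 mid=0 hi=9
12<15: swap(0,0), lo=1 mid=1 ⇒ [12,5,13,7,14,4,11,6,15,2]
5<15: swap(1,1), lo=2 mid=2 ⇒ [12,5,13,7,14,4,11,6,15,2]
13<15: swap(2,2), lo=3 mid=3 ⇒ [12,5,13,7,14,4,11,6,15,2]
7<15: swap(3,3), lo=4 mid=4 ⇒ [12,5,13,7,14,4,11,6,15,2]
14<15: swap(4,4), lo=5 mid=5 ⇒ [12,5,13,7,14,4,11,6,15,2]
4<15: swap(5,5), lo=6 mid=6 ⇒ [12,5,13,7,14,4,11,6,15,2]
11<15: swap(6,6), lo=7 mid=7 ⇒ [12,5,13,7,14,4,11,6,15,2]
6<15: swap(7,7), lo=8 mid=8 ⇒ [12,5,13,7,14,4,11,6,15,2]
15=15: mid=9
2<15: swap(8,9), lo=9 mid=10 ⇒ [12,5,13,7,14,4,11,6,2,15]
done. lo=9 hi=9; arr=[12,5,13,7,14,4,11,6,2,15]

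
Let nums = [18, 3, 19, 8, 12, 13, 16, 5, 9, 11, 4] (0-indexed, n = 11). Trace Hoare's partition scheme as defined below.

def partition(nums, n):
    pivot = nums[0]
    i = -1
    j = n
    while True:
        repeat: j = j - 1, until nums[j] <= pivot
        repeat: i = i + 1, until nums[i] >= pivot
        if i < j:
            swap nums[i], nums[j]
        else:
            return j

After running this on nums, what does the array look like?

pivot = nums[0] = 18; i = -1, j = 11
j→10 (nums[10]=4≤18), i→0 (nums[0]=18≥18); i<j, swap → [4, 3, 19, 8, 12, 13, 16, 5, 9, 11, 18]
j→9 (nums[9]=11≤18), i→2 (nums[2]=19≥18); i<j, swap → [4, 3, 11, 8, 12, 13, 16, 5, 9, 19, 18]
j→8, i→9; i≥j, return j=8. nums = [4, 3, 11, 8, 12, 13, 16, 5, 9, 19, 18]

[4, 3, 11, 8, 12, 13, 16, 5, 9, 19, 18]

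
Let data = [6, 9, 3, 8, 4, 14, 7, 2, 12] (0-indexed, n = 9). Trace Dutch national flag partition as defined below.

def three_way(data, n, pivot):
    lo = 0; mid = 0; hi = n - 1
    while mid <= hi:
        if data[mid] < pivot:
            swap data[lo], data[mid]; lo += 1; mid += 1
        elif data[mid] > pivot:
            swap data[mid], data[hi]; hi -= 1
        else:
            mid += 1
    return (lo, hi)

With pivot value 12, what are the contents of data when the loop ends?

[6, 9, 3, 8, 4, 7, 2, 12, 14]

pivot = 12; lo=0, mid=0, hi=8
data[mid]=6<12: swap data[0],data[0]; lo=1,mid=1 → [6, 9, 3, 8, 4, 14, 7, 2, 12]
data[mid]=9<12: swap data[1],data[1]; lo=2,mid=2 → [6, 9, 3, 8, 4, 14, 7, 2, 12]
data[mid]=3<12: swap data[2],data[2]; lo=3,mid=3 → [6, 9, 3, 8, 4, 14, 7, 2, 12]
data[mid]=8<12: swap data[3],data[3]; lo=4,mid=4 → [6, 9, 3, 8, 4, 14, 7, 2, 12]
data[mid]=4<12: swap data[4],data[4]; lo=5,mid=5 → [6, 9, 3, 8, 4, 14, 7, 2, 12]
data[mid]=14>12: swap data[5],data[8]; hi=7 → [6, 9, 3, 8, 4, 12, 7, 2, 14]
data[mid]=12=12: mid=6
data[mid]=7<12: swap data[5],data[6]; lo=6,mid=7 → [6, 9, 3, 8, 4, 7, 12, 2, 14]
data[mid]=2<12: swap data[6],data[7]; lo=7,mid=8 → [6, 9, 3, 8, 4, 7, 2, 12, 14]
end: lo=7, hi=7; data = [6, 9, 3, 8, 4, 7, 2, 12, 14]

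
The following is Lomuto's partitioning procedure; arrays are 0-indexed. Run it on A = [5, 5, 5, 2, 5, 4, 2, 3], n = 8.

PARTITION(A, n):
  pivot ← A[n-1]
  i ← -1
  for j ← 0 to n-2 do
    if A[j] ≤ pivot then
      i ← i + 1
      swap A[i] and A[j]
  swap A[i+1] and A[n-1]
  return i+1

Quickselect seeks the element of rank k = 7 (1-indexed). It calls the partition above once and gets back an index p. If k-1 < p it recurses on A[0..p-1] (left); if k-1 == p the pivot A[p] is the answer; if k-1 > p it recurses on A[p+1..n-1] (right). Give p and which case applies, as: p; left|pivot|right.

pivot=3, i=-1
j=0: 5>3, skip
j=1: 5>3, skip
j=2: 5>3, skip
j=3: 2≤3, i=0, swap(0,3) ⇒ [2, 5, 5, 5, 5, 4, 2, 3]
j=4: 5>3, skip
j=5: 4>3, skip
j=6: 2≤3, i=1, swap(1,6) ⇒ [2, 2, 5, 5, 5, 4, 5, 3]
swap(2,7) ⇒ [2, 2, 3, 5, 5, 4, 5, 5]; return 2
p = 2; k-1 = 6 > 2 ⇒ right

2; right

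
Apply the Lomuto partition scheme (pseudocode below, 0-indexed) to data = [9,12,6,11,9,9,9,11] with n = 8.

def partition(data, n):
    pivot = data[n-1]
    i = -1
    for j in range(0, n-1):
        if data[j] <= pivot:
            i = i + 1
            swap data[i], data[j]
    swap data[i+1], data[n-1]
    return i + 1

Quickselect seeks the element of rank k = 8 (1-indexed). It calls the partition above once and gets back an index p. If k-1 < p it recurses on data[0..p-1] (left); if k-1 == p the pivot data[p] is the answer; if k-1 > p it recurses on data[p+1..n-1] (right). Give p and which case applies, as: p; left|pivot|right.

6; right

pivot=11, i=-1
j=0: 9≤11, i=0, swap(0,0) ⇒ [9,12,6,11,9,9,9,11]
j=1: 12>11, skip
j=2: 6≤11, i=1, swap(1,2) ⇒ [9,6,12,11,9,9,9,11]
j=3: 11≤11, i=2, swap(2,3) ⇒ [9,6,11,12,9,9,9,11]
j=4: 9≤11, i=3, swap(3,4) ⇒ [9,6,11,9,12,9,9,11]
j=5: 9≤11, i=4, swap(4,5) ⇒ [9,6,11,9,9,12,9,11]
j=6: 9≤11, i=5, swap(5,6) ⇒ [9,6,11,9,9,9,12,11]
swap(6,7) ⇒ [9,6,11,9,9,9,11,12]; return 6
p = 6; k-1 = 7 > 6 ⇒ right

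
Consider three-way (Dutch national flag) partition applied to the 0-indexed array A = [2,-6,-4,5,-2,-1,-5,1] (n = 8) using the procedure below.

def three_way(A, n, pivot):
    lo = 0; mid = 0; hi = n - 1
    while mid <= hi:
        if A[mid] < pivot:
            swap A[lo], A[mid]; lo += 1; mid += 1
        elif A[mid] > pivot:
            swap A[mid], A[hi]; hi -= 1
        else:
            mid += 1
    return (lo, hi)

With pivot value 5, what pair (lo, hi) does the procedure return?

lo=0 mid=0 hi=7
2<5: swap(0,0), lo=1 mid=1 ⇒ [2,-6,-4,5,-2,-1,-5,1]
-6<5: swap(1,1), lo=2 mid=2 ⇒ [2,-6,-4,5,-2,-1,-5,1]
-4<5: swap(2,2), lo=3 mid=3 ⇒ [2,-6,-4,5,-2,-1,-5,1]
5=5: mid=4
-2<5: swap(3,4), lo=4 mid=5 ⇒ [2,-6,-4,-2,5,-1,-5,1]
-1<5: swap(4,5), lo=5 mid=6 ⇒ [2,-6,-4,-2,-1,5,-5,1]
-5<5: swap(5,6), lo=6 mid=7 ⇒ [2,-6,-4,-2,-1,-5,5,1]
1<5: swap(6,7), lo=7 mid=8 ⇒ [2,-6,-4,-2,-1,-5,1,5]
done. lo=7 hi=7; A=[2,-6,-4,-2,-1,-5,1,5]

(7, 7)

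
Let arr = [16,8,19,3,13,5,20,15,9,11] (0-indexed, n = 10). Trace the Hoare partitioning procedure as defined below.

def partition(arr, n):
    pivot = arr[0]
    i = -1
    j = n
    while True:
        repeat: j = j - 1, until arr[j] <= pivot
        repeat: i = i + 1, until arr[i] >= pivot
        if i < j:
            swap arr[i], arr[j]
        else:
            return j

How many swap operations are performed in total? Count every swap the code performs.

3

pivot = arr[0] = 16; i = -1, j = 10
j→9 (arr[9]=11≤16), i→0 (arr[0]=16≥16); i<j, swap → [11,8,19,3,13,5,20,15,9,16]
j→8 (arr[8]=9≤16), i→2 (arr[2]=19≥16); i<j, swap → [11,8,9,3,13,5,20,15,19,16]
j→7 (arr[7]=15≤16), i→6 (arr[6]=20≥16); i<j, swap → [11,8,9,3,13,5,15,20,19,16]
j→6, i→7; i≥j, return j=6. arr = [11,8,9,3,13,5,15,20,19,16]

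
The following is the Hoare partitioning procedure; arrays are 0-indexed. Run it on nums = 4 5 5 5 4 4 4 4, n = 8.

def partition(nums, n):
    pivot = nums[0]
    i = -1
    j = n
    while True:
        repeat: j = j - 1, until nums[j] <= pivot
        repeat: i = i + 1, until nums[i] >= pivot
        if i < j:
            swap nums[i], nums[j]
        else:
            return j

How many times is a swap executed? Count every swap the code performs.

4

pivot=4
j stops at 7 (4), i stops at 0 (4); swap ⇒ 4 5 5 5 4 4 4 4
j stops at 6 (4), i stops at 1 (5); swap ⇒ 4 4 5 5 4 4 5 4
j stops at 5 (4), i stops at 2 (5); swap ⇒ 4 4 4 5 4 5 5 4
j stops at 4 (4), i stops at 3 (5); swap ⇒ 4 4 4 4 5 5 5 4
j stops at 3, i stops at 4; i≥j ⇒ return 3. nums=4 4 4 4 5 5 5 4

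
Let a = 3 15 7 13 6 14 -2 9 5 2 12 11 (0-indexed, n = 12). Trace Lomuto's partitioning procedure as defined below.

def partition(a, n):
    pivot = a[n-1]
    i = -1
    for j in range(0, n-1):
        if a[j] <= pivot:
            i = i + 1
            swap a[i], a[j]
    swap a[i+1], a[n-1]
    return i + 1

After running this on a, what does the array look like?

3 7 6 -2 9 5 2 11 14 13 12 15

pivot=11, i=-1
j=0: 3≤11, i=0, swap(0,0) ⇒ 3 15 7 13 6 14 -2 9 5 2 12 11
j=1: 15>11, skip
j=2: 7≤11, i=1, swap(1,2) ⇒ 3 7 15 13 6 14 -2 9 5 2 12 11
j=3: 13>11, skip
j=4: 6≤11, i=2, swap(2,4) ⇒ 3 7 6 13 15 14 -2 9 5 2 12 11
j=5: 14>11, skip
j=6: -2≤11, i=3, swap(3,6) ⇒ 3 7 6 -2 15 14 13 9 5 2 12 11
j=7: 9≤11, i=4, swap(4,7) ⇒ 3 7 6 -2 9 14 13 15 5 2 12 11
j=8: 5≤11, i=5, swap(5,8) ⇒ 3 7 6 -2 9 5 13 15 14 2 12 11
j=9: 2≤11, i=6, swap(6,9) ⇒ 3 7 6 -2 9 5 2 15 14 13 12 11
j=10: 12>11, skip
swap(7,11) ⇒ 3 7 6 -2 9 5 2 11 14 13 12 15; return 7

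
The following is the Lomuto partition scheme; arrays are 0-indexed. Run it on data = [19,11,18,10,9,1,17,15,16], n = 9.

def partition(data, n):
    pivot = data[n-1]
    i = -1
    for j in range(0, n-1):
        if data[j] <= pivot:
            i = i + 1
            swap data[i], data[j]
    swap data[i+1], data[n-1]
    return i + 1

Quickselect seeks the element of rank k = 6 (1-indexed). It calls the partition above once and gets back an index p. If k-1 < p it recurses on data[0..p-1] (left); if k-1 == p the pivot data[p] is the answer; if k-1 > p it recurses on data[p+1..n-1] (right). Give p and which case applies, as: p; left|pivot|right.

pivot = data[8] = 16; i = -1
j=0: data[0]=19 > 16 → no swap
j=1: data[1]=11 ≤ 16 → i=0, swap data[0],data[1] → [11,19,18,10,9,1,17,15,16]
j=2: data[2]=18 > 16 → no swap
j=3: data[3]=10 ≤ 16 → i=1, swap data[1],data[3] → [11,10,18,19,9,1,17,15,16]
j=4: data[4]=9 ≤ 16 → i=2, swap data[2],data[4] → [11,10,9,19,18,1,17,15,16]
j=5: data[5]=1 ≤ 16 → i=3, swap data[3],data[5] → [11,10,9,1,18,19,17,15,16]
j=6: data[6]=17 > 16 → no swap
j=7: data[7]=15 ≤ 16 → i=4, swap data[4],data[7] → [11,10,9,1,15,19,17,18,16]
final swap data[5],data[8] → [11,10,9,1,15,16,17,18,19]; return 5
p = 5; k-1 = 5 == 5 ⇒ pivot

5; pivot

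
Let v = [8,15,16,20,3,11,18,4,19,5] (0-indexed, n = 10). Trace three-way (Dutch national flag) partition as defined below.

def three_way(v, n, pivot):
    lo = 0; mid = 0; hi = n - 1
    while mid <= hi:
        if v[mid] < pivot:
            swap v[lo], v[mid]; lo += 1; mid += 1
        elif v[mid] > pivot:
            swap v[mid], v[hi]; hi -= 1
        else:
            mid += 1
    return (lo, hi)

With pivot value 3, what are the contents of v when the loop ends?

lo=0 mid=0 hi=9
8>3: swap(0,9), hi=8 ⇒ [5,15,16,20,3,11,18,4,19,8]
5>3: swap(0,8), hi=7 ⇒ [19,15,16,20,3,11,18,4,5,8]
19>3: swap(0,7), hi=6 ⇒ [4,15,16,20,3,11,18,19,5,8]
4>3: swap(0,6), hi=5 ⇒ [18,15,16,20,3,11,4,19,5,8]
18>3: swap(0,5), hi=4 ⇒ [11,15,16,20,3,18,4,19,5,8]
11>3: swap(0,4), hi=3 ⇒ [3,15,16,20,11,18,4,19,5,8]
3=3: mid=1
15>3: swap(1,3), hi=2 ⇒ [3,20,16,15,11,18,4,19,5,8]
20>3: swap(1,2), hi=1 ⇒ [3,16,20,15,11,18,4,19,5,8]
16>3: swap(1,1), hi=0 ⇒ [3,16,20,15,11,18,4,19,5,8]
done. lo=0 hi=0; v=[3,16,20,15,11,18,4,19,5,8]

[3,16,20,15,11,18,4,19,5,8]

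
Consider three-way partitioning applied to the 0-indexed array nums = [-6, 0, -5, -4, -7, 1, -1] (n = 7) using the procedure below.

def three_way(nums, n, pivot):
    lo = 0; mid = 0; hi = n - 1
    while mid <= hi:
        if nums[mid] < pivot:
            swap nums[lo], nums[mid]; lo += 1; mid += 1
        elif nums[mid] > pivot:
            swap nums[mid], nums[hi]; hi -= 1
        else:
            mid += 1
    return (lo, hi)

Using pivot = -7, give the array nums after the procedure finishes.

[-7, -5, -4, 0, 1, -1, -6]

pivot = -7; lo=0, mid=0, hi=6
nums[mid]=-6>-7: swap nums[0],nums[6]; hi=5 → [-1, 0, -5, -4, -7, 1, -6]
nums[mid]=-1>-7: swap nums[0],nums[5]; hi=4 → [1, 0, -5, -4, -7, -1, -6]
nums[mid]=1>-7: swap nums[0],nums[4]; hi=3 → [-7, 0, -5, -4, 1, -1, -6]
nums[mid]=-7=-7: mid=1
nums[mid]=0>-7: swap nums[1],nums[3]; hi=2 → [-7, -4, -5, 0, 1, -1, -6]
nums[mid]=-4>-7: swap nums[1],nums[2]; hi=1 → [-7, -5, -4, 0, 1, -1, -6]
nums[mid]=-5>-7: swap nums[1],nums[1]; hi=0 → [-7, -5, -4, 0, 1, -1, -6]
end: lo=0, hi=0; nums = [-7, -5, -4, 0, 1, -1, -6]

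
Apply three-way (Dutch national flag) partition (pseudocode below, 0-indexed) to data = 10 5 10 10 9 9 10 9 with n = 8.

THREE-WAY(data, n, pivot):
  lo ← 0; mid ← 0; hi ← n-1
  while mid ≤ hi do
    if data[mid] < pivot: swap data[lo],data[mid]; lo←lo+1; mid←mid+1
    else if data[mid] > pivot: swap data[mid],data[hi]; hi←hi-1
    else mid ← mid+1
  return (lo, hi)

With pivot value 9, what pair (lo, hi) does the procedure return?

lo=0 mid=0 hi=7
10>9: swap(0,7), hi=6 ⇒ 9 5 10 10 9 9 10 10
9=9: mid=1
5<9: swap(0,1), lo=1 mid=2 ⇒ 5 9 10 10 9 9 10 10
10>9: swap(2,6), hi=5 ⇒ 5 9 10 10 9 9 10 10
10>9: swap(2,5), hi=4 ⇒ 5 9 9 10 9 10 10 10
9=9: mid=3
10>9: swap(3,4), hi=3 ⇒ 5 9 9 9 10 10 10 10
9=9: mid=4
done. lo=1 hi=3; data=5 9 9 9 10 10 10 10

(1, 3)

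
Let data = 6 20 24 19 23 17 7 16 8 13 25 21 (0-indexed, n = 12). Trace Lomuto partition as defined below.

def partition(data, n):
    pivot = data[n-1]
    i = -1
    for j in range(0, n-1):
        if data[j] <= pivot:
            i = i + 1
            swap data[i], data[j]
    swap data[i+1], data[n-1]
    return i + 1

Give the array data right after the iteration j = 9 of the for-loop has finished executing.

pivot = data[11] = 21; i = -1
j=0: data[0]=6 ≤ 21 → i=0, swap data[0],data[0] (no change) → 6 20 24 19 23 17 7 16 8 13 25 21
j=1: data[1]=20 ≤ 21 → i=1, swap data[1],data[1] (no change) → 6 20 24 19 23 17 7 16 8 13 25 21
j=2: data[2]=24 > 21 → no swap
j=3: data[3]=19 ≤ 21 → i=2, swap data[2],data[3] → 6 20 19 24 23 17 7 16 8 13 25 21
j=4: data[4]=23 > 21 → no swap
j=5: data[5]=17 ≤ 21 → i=3, swap data[3],data[5] → 6 20 19 17 23 24 7 16 8 13 25 21
j=6: data[6]=7 ≤ 21 → i=4, swap data[4],data[6] → 6 20 19 17 7 24 23 16 8 13 25 21
j=7: data[7]=16 ≤ 21 → i=5, swap data[5],data[7] → 6 20 19 17 7 16 23 24 8 13 25 21
j=8: data[8]=8 ≤ 21 → i=6, swap data[6],data[8] → 6 20 19 17 7 16 8 24 23 13 25 21
j=9: data[9]=13 ≤ 21 → i=7, swap data[7],data[9] → 6 20 19 17 7 16 8 13 23 24 25 21
(after j=9) data = 6 20 19 17 7 16 8 13 23 24 25 21

6 20 19 17 7 16 8 13 23 24 25 21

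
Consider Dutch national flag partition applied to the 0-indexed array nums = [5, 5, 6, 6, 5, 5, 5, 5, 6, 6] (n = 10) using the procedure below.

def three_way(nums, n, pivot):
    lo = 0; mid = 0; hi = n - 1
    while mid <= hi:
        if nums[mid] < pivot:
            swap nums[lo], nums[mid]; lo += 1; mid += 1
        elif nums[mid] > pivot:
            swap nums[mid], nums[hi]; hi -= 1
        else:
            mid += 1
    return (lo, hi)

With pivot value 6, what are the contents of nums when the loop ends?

pivot = 6; lo=0, mid=0, hi=9
nums[mid]=5<6: swap nums[0],nums[0]; lo=1,mid=1 → [5, 5, 6, 6, 5, 5, 5, 5, 6, 6]
nums[mid]=5<6: swap nums[1],nums[1]; lo=2,mid=2 → [5, 5, 6, 6, 5, 5, 5, 5, 6, 6]
nums[mid]=6=6: mid=3
nums[mid]=6=6: mid=4
nums[mid]=5<6: swap nums[2],nums[4]; lo=3,mid=5 → [5, 5, 5, 6, 6, 5, 5, 5, 6, 6]
nums[mid]=5<6: swap nums[3],nums[5]; lo=4,mid=6 → [5, 5, 5, 5, 6, 6, 5, 5, 6, 6]
nums[mid]=5<6: swap nums[4],nums[6]; lo=5,mid=7 → [5, 5, 5, 5, 5, 6, 6, 5, 6, 6]
nums[mid]=5<6: swap nums[5],nums[7]; lo=6,mid=8 → [5, 5, 5, 5, 5, 5, 6, 6, 6, 6]
nums[mid]=6=6: mid=9
nums[mid]=6=6: mid=10
end: lo=6, hi=9; nums = [5, 5, 5, 5, 5, 5, 6, 6, 6, 6]

[5, 5, 5, 5, 5, 5, 6, 6, 6, 6]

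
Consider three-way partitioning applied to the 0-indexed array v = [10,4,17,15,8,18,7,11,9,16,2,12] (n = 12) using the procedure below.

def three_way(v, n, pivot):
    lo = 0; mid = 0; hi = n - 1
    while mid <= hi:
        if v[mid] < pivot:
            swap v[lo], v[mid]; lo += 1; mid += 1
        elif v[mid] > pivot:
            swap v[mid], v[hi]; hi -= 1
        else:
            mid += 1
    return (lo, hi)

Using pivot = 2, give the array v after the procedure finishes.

lo=0 mid=0 hi=11
10>2: swap(0,11), hi=10 ⇒ [12,4,17,15,8,18,7,11,9,16,2,10]
12>2: swap(0,10), hi=9 ⇒ [2,4,17,15,8,18,7,11,9,16,12,10]
2=2: mid=1
4>2: swap(1,9), hi=8 ⇒ [2,16,17,15,8,18,7,11,9,4,12,10]
16>2: swap(1,8), hi=7 ⇒ [2,9,17,15,8,18,7,11,16,4,12,10]
9>2: swap(1,7), hi=6 ⇒ [2,11,17,15,8,18,7,9,16,4,12,10]
11>2: swap(1,6), hi=5 ⇒ [2,7,17,15,8,18,11,9,16,4,12,10]
7>2: swap(1,5), hi=4 ⇒ [2,18,17,15,8,7,11,9,16,4,12,10]
18>2: swap(1,4), hi=3 ⇒ [2,8,17,15,18,7,11,9,16,4,12,10]
8>2: swap(1,3), hi=2 ⇒ [2,15,17,8,18,7,11,9,16,4,12,10]
15>2: swap(1,2), hi=1 ⇒ [2,17,15,8,18,7,11,9,16,4,12,10]
17>2: swap(1,1), hi=0 ⇒ [2,17,15,8,18,7,11,9,16,4,12,10]
done. lo=0 hi=0; v=[2,17,15,8,18,7,11,9,16,4,12,10]

[2,17,15,8,18,7,11,9,16,4,12,10]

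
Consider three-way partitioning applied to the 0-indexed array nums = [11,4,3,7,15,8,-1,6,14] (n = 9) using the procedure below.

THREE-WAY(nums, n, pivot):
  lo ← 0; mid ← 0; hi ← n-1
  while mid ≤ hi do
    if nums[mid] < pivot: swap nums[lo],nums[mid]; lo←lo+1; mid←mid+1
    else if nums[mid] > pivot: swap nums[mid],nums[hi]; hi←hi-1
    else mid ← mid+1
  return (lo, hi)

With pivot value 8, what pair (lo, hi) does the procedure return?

(5, 5)

lo=0 mid=0 hi=8
11>8: swap(0,8), hi=7 ⇒ [14,4,3,7,15,8,-1,6,11]
14>8: swap(0,7), hi=6 ⇒ [6,4,3,7,15,8,-1,14,11]
6<8: swap(0,0), lo=1 mid=1 ⇒ [6,4,3,7,15,8,-1,14,11]
4<8: swap(1,1), lo=2 mid=2 ⇒ [6,4,3,7,15,8,-1,14,11]
3<8: swap(2,2), lo=3 mid=3 ⇒ [6,4,3,7,15,8,-1,14,11]
7<8: swap(3,3), lo=4 mid=4 ⇒ [6,4,3,7,15,8,-1,14,11]
15>8: swap(4,6), hi=5 ⇒ [6,4,3,7,-1,8,15,14,11]
-1<8: swap(4,4), lo=5 mid=5 ⇒ [6,4,3,7,-1,8,15,14,11]
8=8: mid=6
done. lo=5 hi=5; nums=[6,4,3,7,-1,8,15,14,11]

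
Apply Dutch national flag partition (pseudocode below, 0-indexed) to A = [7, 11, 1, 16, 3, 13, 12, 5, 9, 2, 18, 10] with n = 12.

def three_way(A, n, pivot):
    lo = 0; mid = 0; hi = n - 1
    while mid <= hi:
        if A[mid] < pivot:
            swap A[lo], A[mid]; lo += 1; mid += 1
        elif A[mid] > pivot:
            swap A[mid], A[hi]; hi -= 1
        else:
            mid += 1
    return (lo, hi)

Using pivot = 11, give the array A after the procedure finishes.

pivot = 11; lo=0, mid=0, hi=11
A[mid]=7<11: swap A[0],A[0]; lo=1,mid=1 → [7, 11, 1, 16, 3, 13, 12, 5, 9, 2, 18, 10]
A[mid]=11=11: mid=2
A[mid]=1<11: swap A[1],A[2]; lo=2,mid=3 → [7, 1, 11, 16, 3, 13, 12, 5, 9, 2, 18, 10]
A[mid]=16>11: swap A[3],A[11]; hi=10 → [7, 1, 11, 10, 3, 13, 12, 5, 9, 2, 18, 16]
A[mid]=10<11: swap A[2],A[3]; lo=3,mid=4 → [7, 1, 10, 11, 3, 13, 12, 5, 9, 2, 18, 16]
A[mid]=3<11: swap A[3],A[4]; lo=4,mid=5 → [7, 1, 10, 3, 11, 13, 12, 5, 9, 2, 18, 16]
A[mid]=13>11: swap A[5],A[10]; hi=9 → [7, 1, 10, 3, 11, 18, 12, 5, 9, 2, 13, 16]
A[mid]=18>11: swap A[5],A[9]; hi=8 → [7, 1, 10, 3, 11, 2, 12, 5, 9, 18, 13, 16]
A[mid]=2<11: swap A[4],A[5]; lo=5,mid=6 → [7, 1, 10, 3, 2, 11, 12, 5, 9, 18, 13, 16]
A[mid]=12>11: swap A[6],A[8]; hi=7 → [7, 1, 10, 3, 2, 11, 9, 5, 12, 18, 13, 16]
A[mid]=9<11: swap A[5],A[6]; lo=6,mid=7 → [7, 1, 10, 3, 2, 9, 11, 5, 12, 18, 13, 16]
A[mid]=5<11: swap A[6],A[7]; lo=7,mid=8 → [7, 1, 10, 3, 2, 9, 5, 11, 12, 18, 13, 16]
end: lo=7, hi=7; A = [7, 1, 10, 3, 2, 9, 5, 11, 12, 18, 13, 16]

[7, 1, 10, 3, 2, 9, 5, 11, 12, 18, 13, 16]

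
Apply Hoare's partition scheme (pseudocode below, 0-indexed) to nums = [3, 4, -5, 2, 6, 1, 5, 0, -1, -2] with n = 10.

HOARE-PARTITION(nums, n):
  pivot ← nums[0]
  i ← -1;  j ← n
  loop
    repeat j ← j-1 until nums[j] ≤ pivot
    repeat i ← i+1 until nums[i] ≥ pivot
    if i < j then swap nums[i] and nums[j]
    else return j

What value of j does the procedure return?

pivot=3
j stops at 9 (-2), i stops at 0 (3); swap ⇒ [-2, 4, -5, 2, 6, 1, 5, 0, -1, 3]
j stops at 8 (-1), i stops at 1 (4); swap ⇒ [-2, -1, -5, 2, 6, 1, 5, 0, 4, 3]
j stops at 7 (0), i stops at 4 (6); swap ⇒ [-2, -1, -5, 2, 0, 1, 5, 6, 4, 3]
j stops at 5, i stops at 6; i≥j ⇒ return 5. nums=[-2, -1, -5, 2, 0, 1, 5, 6, 4, 3]

5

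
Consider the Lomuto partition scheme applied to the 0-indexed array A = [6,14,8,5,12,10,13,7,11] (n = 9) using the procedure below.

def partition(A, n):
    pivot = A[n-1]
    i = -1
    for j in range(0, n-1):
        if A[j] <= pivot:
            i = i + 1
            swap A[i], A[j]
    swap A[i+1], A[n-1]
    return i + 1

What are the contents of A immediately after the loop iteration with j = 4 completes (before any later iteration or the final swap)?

[6,8,5,14,12,10,13,7,11]

pivot=11, i=-1
j=0: 6≤11, i=0, swap(0,0) ⇒ [6,14,8,5,12,10,13,7,11]
j=1: 14>11, skip
j=2: 8≤11, i=1, swap(1,2) ⇒ [6,8,14,5,12,10,13,7,11]
j=3: 5≤11, i=2, swap(2,3) ⇒ [6,8,5,14,12,10,13,7,11]
j=4: 12>11, skip
(after j=4) A = [6,8,5,14,12,10,13,7,11]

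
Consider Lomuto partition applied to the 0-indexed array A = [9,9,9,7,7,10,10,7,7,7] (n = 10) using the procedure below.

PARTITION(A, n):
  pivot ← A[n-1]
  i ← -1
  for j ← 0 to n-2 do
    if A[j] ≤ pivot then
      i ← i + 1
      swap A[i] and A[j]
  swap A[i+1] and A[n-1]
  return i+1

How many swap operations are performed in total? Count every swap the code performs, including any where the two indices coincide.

pivot=7, i=-1
j=0: 9>7, skip
j=1: 9>7, skip
j=2: 9>7, skip
j=3: 7≤7, i=0, swap(0,3) ⇒ [7,9,9,9,7,10,10,7,7,7]
j=4: 7≤7, i=1, swap(1,4) ⇒ [7,7,9,9,9,10,10,7,7,7]
j=5: 10>7, skip
j=6: 10>7, skip
j=7: 7≤7, i=2, swap(2,7) ⇒ [7,7,7,9,9,10,10,9,7,7]
j=8: 7≤7, i=3, swap(3,8) ⇒ [7,7,7,7,9,10,10,9,9,7]
swap(4,9) ⇒ [7,7,7,7,7,10,10,9,9,9]; return 4

5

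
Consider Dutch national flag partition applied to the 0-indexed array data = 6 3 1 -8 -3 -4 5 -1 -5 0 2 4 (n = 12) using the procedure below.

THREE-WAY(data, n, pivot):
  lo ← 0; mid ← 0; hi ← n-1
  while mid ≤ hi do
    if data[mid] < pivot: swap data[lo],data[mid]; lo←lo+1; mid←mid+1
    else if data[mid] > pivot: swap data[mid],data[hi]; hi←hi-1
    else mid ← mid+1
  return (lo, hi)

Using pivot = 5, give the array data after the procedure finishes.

pivot = 5; lo=0, mid=0, hi=11
data[mid]=6>5: swap data[0],data[11]; hi=10 → 4 3 1 -8 -3 -4 5 -1 -5 0 2 6
data[mid]=4<5: swap data[0],data[0]; lo=1,mid=1 → 4 3 1 -8 -3 -4 5 -1 -5 0 2 6
data[mid]=3<5: swap data[1],data[1]; lo=2,mid=2 → 4 3 1 -8 -3 -4 5 -1 -5 0 2 6
data[mid]=1<5: swap data[2],data[2]; lo=3,mid=3 → 4 3 1 -8 -3 -4 5 -1 -5 0 2 6
data[mid]=-8<5: swap data[3],data[3]; lo=4,mid=4 → 4 3 1 -8 -3 -4 5 -1 -5 0 2 6
data[mid]=-3<5: swap data[4],data[4]; lo=5,mid=5 → 4 3 1 -8 -3 -4 5 -1 -5 0 2 6
data[mid]=-4<5: swap data[5],data[5]; lo=6,mid=6 → 4 3 1 -8 -3 -4 5 -1 -5 0 2 6
data[mid]=5=5: mid=7
data[mid]=-1<5: swap data[6],data[7]; lo=7,mid=8 → 4 3 1 -8 -3 -4 -1 5 -5 0 2 6
data[mid]=-5<5: swap data[7],data[8]; lo=8,mid=9 → 4 3 1 -8 -3 -4 -1 -5 5 0 2 6
data[mid]=0<5: swap data[8],data[9]; lo=9,mid=10 → 4 3 1 -8 -3 -4 -1 -5 0 5 2 6
data[mid]=2<5: swap data[9],data[10]; lo=10,mid=11 → 4 3 1 -8 -3 -4 -1 -5 0 2 5 6
end: lo=10, hi=10; data = 4 3 1 -8 -3 -4 -1 -5 0 2 5 6

4 3 1 -8 -3 -4 -1 -5 0 2 5 6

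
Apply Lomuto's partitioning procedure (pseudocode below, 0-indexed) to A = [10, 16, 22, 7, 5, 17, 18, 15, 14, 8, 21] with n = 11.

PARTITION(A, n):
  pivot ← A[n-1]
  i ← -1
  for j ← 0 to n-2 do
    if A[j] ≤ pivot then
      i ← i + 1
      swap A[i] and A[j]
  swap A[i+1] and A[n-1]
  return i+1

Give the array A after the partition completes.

pivot = A[10] = 21; i = -1
j=0: A[0]=10 ≤ 21 → i=0, swap A[0],A[0] (no change) → [10, 16, 22, 7, 5, 17, 18, 15, 14, 8, 21]
j=1: A[1]=16 ≤ 21 → i=1, swap A[1],A[1] (no change) → [10, 16, 22, 7, 5, 17, 18, 15, 14, 8, 21]
j=2: A[2]=22 > 21 → no swap
j=3: A[3]=7 ≤ 21 → i=2, swap A[2],A[3] → [10, 16, 7, 22, 5, 17, 18, 15, 14, 8, 21]
j=4: A[4]=5 ≤ 21 → i=3, swap A[3],A[4] → [10, 16, 7, 5, 22, 17, 18, 15, 14, 8, 21]
j=5: A[5]=17 ≤ 21 → i=4, swap A[4],A[5] → [10, 16, 7, 5, 17, 22, 18, 15, 14, 8, 21]
j=6: A[6]=18 ≤ 21 → i=5, swap A[5],A[6] → [10, 16, 7, 5, 17, 18, 22, 15, 14, 8, 21]
j=7: A[7]=15 ≤ 21 → i=6, swap A[6],A[7] → [10, 16, 7, 5, 17, 18, 15, 22, 14, 8, 21]
j=8: A[8]=14 ≤ 21 → i=7, swap A[7],A[8] → [10, 16, 7, 5, 17, 18, 15, 14, 22, 8, 21]
j=9: A[9]=8 ≤ 21 → i=8, swap A[8],A[9] → [10, 16, 7, 5, 17, 18, 15, 14, 8, 22, 21]
final swap A[9],A[10] → [10, 16, 7, 5, 17, 18, 15, 14, 8, 21, 22]; return 9

[10, 16, 7, 5, 17, 18, 15, 14, 8, 21, 22]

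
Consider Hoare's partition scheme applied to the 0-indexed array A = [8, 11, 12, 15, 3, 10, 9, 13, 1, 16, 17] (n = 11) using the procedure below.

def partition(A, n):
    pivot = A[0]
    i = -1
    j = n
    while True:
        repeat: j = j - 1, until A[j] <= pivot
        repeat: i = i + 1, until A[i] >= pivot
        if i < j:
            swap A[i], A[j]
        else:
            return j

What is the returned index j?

1

pivot = A[0] = 8; i = -1, j = 11
j→8 (A[8]=1≤8), i→0 (A[0]=8≥8); i<j, swap → [1, 11, 12, 15, 3, 10, 9, 13, 8, 16, 17]
j→4 (A[4]=3≤8), i→1 (A[1]=11≥8); i<j, swap → [1, 3, 12, 15, 11, 10, 9, 13, 8, 16, 17]
j→1, i→2; i≥j, return j=1. A = [1, 3, 12, 15, 11, 10, 9, 13, 8, 16, 17]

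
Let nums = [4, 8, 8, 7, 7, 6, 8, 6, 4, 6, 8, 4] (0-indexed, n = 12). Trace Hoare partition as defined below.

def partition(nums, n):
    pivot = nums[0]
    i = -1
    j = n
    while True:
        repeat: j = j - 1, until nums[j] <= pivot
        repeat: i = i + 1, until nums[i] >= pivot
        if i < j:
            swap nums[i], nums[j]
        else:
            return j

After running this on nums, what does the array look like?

pivot = nums[0] = 4; i = -1, j = 12
j→11 (nums[11]=4≤4), i→0 (nums[0]=4≥4); i<j, swap → [4, 8, 8, 7, 7, 6, 8, 6, 4, 6, 8, 4]
j→8 (nums[8]=4≤4), i→1 (nums[1]=8≥4); i<j, swap → [4, 4, 8, 7, 7, 6, 8, 6, 8, 6, 8, 4]
j→1, i→2; i≥j, return j=1. nums = [4, 4, 8, 7, 7, 6, 8, 6, 8, 6, 8, 4]

[4, 4, 8, 7, 7, 6, 8, 6, 8, 6, 8, 4]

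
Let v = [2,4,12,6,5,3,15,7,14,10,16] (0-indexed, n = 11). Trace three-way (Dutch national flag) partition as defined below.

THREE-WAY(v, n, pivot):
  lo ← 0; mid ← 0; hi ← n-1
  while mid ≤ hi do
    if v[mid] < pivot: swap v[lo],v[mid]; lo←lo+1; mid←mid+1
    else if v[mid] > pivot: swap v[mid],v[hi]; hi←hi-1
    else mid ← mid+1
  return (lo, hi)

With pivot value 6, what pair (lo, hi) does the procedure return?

(4, 4)

pivot = 6; lo=0, mid=0, hi=10
v[mid]=2<6: swap v[0],v[0]; lo=1,mid=1 → [2,4,12,6,5,3,15,7,14,10,16]
v[mid]=4<6: swap v[1],v[1]; lo=2,mid=2 → [2,4,12,6,5,3,15,7,14,10,16]
v[mid]=12>6: swap v[2],v[10]; hi=9 → [2,4,16,6,5,3,15,7,14,10,12]
v[mid]=16>6: swap v[2],v[9]; hi=8 → [2,4,10,6,5,3,15,7,14,16,12]
v[mid]=10>6: swap v[2],v[8]; hi=7 → [2,4,14,6,5,3,15,7,10,16,12]
v[mid]=14>6: swap v[2],v[7]; hi=6 → [2,4,7,6,5,3,15,14,10,16,12]
v[mid]=7>6: swap v[2],v[6]; hi=5 → [2,4,15,6,5,3,7,14,10,16,12]
v[mid]=15>6: swap v[2],v[5]; hi=4 → [2,4,3,6,5,15,7,14,10,16,12]
v[mid]=3<6: swap v[2],v[2]; lo=3,mid=3 → [2,4,3,6,5,15,7,14,10,16,12]
v[mid]=6=6: mid=4
v[mid]=5<6: swap v[3],v[4]; lo=4,mid=5 → [2,4,3,5,6,15,7,14,10,16,12]
end: lo=4, hi=4; v = [2,4,3,5,6,15,7,14,10,16,12]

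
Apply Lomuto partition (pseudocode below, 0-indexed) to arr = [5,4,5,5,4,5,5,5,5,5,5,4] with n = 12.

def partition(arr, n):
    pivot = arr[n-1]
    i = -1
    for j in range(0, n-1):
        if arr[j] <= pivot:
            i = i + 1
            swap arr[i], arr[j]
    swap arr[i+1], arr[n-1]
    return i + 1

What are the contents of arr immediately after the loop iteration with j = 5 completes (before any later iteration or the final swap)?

[4,4,5,5,5,5,5,5,5,5,5,4]

pivot=4, i=-1
j=0: 5>4, skip
j=1: 4≤4, i=0, swap(0,1) ⇒ [4,5,5,5,4,5,5,5,5,5,5,4]
j=2: 5>4, skip
j=3: 5>4, skip
j=4: 4≤4, i=1, swap(1,4) ⇒ [4,4,5,5,5,5,5,5,5,5,5,4]
j=5: 5>4, skip
(after j=5) arr = [4,4,5,5,5,5,5,5,5,5,5,4]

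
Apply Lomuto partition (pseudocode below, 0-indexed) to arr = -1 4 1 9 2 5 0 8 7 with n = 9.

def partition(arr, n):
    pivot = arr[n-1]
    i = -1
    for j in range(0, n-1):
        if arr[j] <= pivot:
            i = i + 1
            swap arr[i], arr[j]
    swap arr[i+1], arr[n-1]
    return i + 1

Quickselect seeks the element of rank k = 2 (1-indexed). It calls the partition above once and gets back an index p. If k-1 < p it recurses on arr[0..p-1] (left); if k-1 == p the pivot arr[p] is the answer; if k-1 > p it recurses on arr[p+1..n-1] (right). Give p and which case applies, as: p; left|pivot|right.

6; left

pivot = arr[8] = 7; i = -1
j=0: arr[0]=-1 ≤ 7 → i=0, swap arr[0],arr[0] (no change) → -1 4 1 9 2 5 0 8 7
j=1: arr[1]=4 ≤ 7 → i=1, swap arr[1],arr[1] (no change) → -1 4 1 9 2 5 0 8 7
j=2: arr[2]=1 ≤ 7 → i=2, swap arr[2],arr[2] (no change) → -1 4 1 9 2 5 0 8 7
j=3: arr[3]=9 > 7 → no swap
j=4: arr[4]=2 ≤ 7 → i=3, swap arr[3],arr[4] → -1 4 1 2 9 5 0 8 7
j=5: arr[5]=5 ≤ 7 → i=4, swap arr[4],arr[5] → -1 4 1 2 5 9 0 8 7
j=6: arr[6]=0 ≤ 7 → i=5, swap arr[5],arr[6] → -1 4 1 2 5 0 9 8 7
j=7: arr[7]=8 > 7 → no swap
final swap arr[6],arr[8] → -1 4 1 2 5 0 7 8 9; return 6
p = 6; k-1 = 1 < 6 ⇒ left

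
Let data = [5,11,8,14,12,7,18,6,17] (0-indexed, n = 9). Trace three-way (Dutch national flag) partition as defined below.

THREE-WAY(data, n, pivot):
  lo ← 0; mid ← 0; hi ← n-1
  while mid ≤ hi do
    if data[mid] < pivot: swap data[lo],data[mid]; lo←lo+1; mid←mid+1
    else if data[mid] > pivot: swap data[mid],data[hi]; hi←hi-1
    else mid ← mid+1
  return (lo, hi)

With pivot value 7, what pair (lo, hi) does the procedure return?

pivot = 7; lo=0, mid=0, hi=8
data[mid]=5<7: swap data[0],data[0]; lo=1,mid=1 → [5,11,8,14,12,7,18,6,17]
data[mid]=11>7: swap data[1],data[8]; hi=7 → [5,17,8,14,12,7,18,6,11]
data[mid]=17>7: swap data[1],data[7]; hi=6 → [5,6,8,14,12,7,18,17,11]
data[mid]=6<7: swap data[1],data[1]; lo=2,mid=2 → [5,6,8,14,12,7,18,17,11]
data[mid]=8>7: swap data[2],data[6]; hi=5 → [5,6,18,14,12,7,8,17,11]
data[mid]=18>7: swap data[2],data[5]; hi=4 → [5,6,7,14,12,18,8,17,11]
data[mid]=7=7: mid=3
data[mid]=14>7: swap data[3],data[4]; hi=3 → [5,6,7,12,14,18,8,17,11]
data[mid]=12>7: swap data[3],data[3]; hi=2 → [5,6,7,12,14,18,8,17,11]
end: lo=2, hi=2; data = [5,6,7,12,14,18,8,17,11]

(2, 2)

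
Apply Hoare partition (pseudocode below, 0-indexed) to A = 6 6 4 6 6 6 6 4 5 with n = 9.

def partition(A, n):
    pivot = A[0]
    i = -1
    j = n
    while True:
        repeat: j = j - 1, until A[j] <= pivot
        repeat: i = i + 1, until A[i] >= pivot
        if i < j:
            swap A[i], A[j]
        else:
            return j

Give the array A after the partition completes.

pivot = A[0] = 6; i = -1, j = 9
j→8 (A[8]=5≤6), i→0 (A[0]=6≥6); i<j, swap → 5 6 4 6 6 6 6 4 6
j→7 (A[7]=4≤6), i→1 (A[1]=6≥6); i<j, swap → 5 4 4 6 6 6 6 6 6
j→6 (A[6]=6≤6), i→3 (A[3]=6≥6); i<j, swap → 5 4 4 6 6 6 6 6 6
j→5 (A[5]=6≤6), i→4 (A[4]=6≥6); i<j, swap → 5 4 4 6 6 6 6 6 6
j→4, i→5; i≥j, return j=4. A = 5 4 4 6 6 6 6 6 6

5 4 4 6 6 6 6 6 6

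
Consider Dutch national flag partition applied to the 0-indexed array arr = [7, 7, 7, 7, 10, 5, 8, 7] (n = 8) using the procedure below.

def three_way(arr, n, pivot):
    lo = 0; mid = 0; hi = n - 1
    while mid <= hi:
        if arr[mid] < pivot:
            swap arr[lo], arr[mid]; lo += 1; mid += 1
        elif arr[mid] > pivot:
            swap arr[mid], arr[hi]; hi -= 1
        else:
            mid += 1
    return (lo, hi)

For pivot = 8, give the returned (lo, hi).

lo=0 mid=0 hi=7
7<8: swap(0,0), lo=1 mid=1 ⇒ [7, 7, 7, 7, 10, 5, 8, 7]
7<8: swap(1,1), lo=2 mid=2 ⇒ [7, 7, 7, 7, 10, 5, 8, 7]
7<8: swap(2,2), lo=3 mid=3 ⇒ [7, 7, 7, 7, 10, 5, 8, 7]
7<8: swap(3,3), lo=4 mid=4 ⇒ [7, 7, 7, 7, 10, 5, 8, 7]
10>8: swap(4,7), hi=6 ⇒ [7, 7, 7, 7, 7, 5, 8, 10]
7<8: swap(4,4), lo=5 mid=5 ⇒ [7, 7, 7, 7, 7, 5, 8, 10]
5<8: swap(5,5), lo=6 mid=6 ⇒ [7, 7, 7, 7, 7, 5, 8, 10]
8=8: mid=7
done. lo=6 hi=6; arr=[7, 7, 7, 7, 7, 5, 8, 10]

(6, 6)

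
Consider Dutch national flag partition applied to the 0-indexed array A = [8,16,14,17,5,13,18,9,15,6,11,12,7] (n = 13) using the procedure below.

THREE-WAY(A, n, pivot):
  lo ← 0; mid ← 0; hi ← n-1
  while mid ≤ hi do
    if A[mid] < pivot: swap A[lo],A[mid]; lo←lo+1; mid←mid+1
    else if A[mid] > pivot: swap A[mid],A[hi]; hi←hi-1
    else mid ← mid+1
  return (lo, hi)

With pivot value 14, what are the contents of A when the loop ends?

pivot = 14; lo=0, mid=0, hi=12
A[mid]=8<14: swap A[0],A[0]; lo=1,mid=1 → [8,16,14,17,5,13,18,9,15,6,11,12,7]
A[mid]=16>14: swap A[1],A[12]; hi=11 → [8,7,14,17,5,13,18,9,15,6,11,12,16]
A[mid]=7<14: swap A[1],A[1]; lo=2,mid=2 → [8,7,14,17,5,13,18,9,15,6,11,12,16]
A[mid]=14=14: mid=3
A[mid]=17>14: swap A[3],A[11]; hi=10 → [8,7,14,12,5,13,18,9,15,6,11,17,16]
A[mid]=12<14: swap A[2],A[3]; lo=3,mid=4 → [8,7,12,14,5,13,18,9,15,6,11,17,16]
A[mid]=5<14: swap A[3],A[4]; lo=4,mid=5 → [8,7,12,5,14,13,18,9,15,6,11,17,16]
A[mid]=13<14: swap A[4],A[5]; lo=5,mid=6 → [8,7,12,5,13,14,18,9,15,6,11,17,16]
A[mid]=18>14: swap A[6],A[10]; hi=9 → [8,7,12,5,13,14,11,9,15,6,18,17,16]
A[mid]=11<14: swap A[5],A[6]; lo=6,mid=7 → [8,7,12,5,13,11,14,9,15,6,18,17,16]
A[mid]=9<14: swap A[6],A[7]; lo=7,mid=8 → [8,7,12,5,13,11,9,14,15,6,18,17,16]
A[mid]=15>14: swap A[8],A[9]; hi=8 → [8,7,12,5,13,11,9,14,6,15,18,17,16]
A[mid]=6<14: swap A[7],A[8]; lo=8,mid=9 → [8,7,12,5,13,11,9,6,14,15,18,17,16]
end: lo=8, hi=8; A = [8,7,12,5,13,11,9,6,14,15,18,17,16]

[8,7,12,5,13,11,9,6,14,15,18,17,16]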